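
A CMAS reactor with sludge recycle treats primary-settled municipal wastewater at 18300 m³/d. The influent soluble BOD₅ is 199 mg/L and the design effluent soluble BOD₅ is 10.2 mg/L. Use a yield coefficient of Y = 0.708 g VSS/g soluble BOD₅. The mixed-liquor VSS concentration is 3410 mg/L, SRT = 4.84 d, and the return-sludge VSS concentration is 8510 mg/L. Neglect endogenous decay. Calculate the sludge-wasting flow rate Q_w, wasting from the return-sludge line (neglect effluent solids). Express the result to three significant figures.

Q_w ≈ 287 m³/d

V·X = Y·Q·ΔS·θ_c gives V = 0.708 × 18300 × (199 − 10.2) × 4.84 / 3410 = 3472 m³.
Wasting from the return line (neglecting effluent solids): Q_w = V·X / (θ_c·X_r) = 3472 × 3410 / (4.84 × 8510) = 287.4 m³/d.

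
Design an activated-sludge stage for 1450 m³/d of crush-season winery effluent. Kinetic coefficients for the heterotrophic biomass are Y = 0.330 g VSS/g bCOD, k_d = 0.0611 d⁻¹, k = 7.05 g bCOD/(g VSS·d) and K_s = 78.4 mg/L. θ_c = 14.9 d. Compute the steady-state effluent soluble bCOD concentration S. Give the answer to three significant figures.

From the Monod/SRT balance for a CMAS, S = K_s·(1+k_d θ_c)/[θ_c·(Y k − k_d) − 1] = 78.4 × (1 + 0.0611 × 14.9) / [14.9 × (0.330 × 7.05 − 0.0611) − 1] = 149.8 / 32.75 = 4.573 mg/L.

S ≈ 4.57 mg/L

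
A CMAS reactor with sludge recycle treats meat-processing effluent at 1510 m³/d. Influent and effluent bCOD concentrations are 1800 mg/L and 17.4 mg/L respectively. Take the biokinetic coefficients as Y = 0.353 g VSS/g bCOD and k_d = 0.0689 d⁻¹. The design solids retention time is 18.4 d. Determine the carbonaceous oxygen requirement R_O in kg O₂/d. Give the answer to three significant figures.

R_O ≈ 2100 kg O₂/d

Y_obs = Y / (1 + k_d θ_c) = 0.353 / (1 + 0.0689 × 18.4) = 0.353 / 2.268 = 0.1557.
Mass of bCOD removed per day: Q(S₀ − S) = 1510 × 1783 g/m³ = 2692 kg/d.
P_X = Y_obs·Q·(S₀ − S) = 0.1557 × 2692 = 419.0 kg VSS/d.
Carbonaceous O₂ demand = substrate oxidised − cell-mass equivalent = 2692 − 1.42 × 419.0 = 2097 kg O₂/d.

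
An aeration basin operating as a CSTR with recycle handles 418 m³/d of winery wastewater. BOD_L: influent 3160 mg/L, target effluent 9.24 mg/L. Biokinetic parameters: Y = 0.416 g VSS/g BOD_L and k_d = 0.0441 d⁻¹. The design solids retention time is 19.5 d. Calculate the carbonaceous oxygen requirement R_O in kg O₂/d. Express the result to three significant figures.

Observed yield with endogenous decay: Y_obs = Y / (1 + k_d·θ_c) = 0.416 / (1 + 0.0441 × 19.5) = 0.416 / 1.860 = 0.2237 g VSS/g BOD_L.
Mass of BOD_L removed per day: Q(S₀ − S) = 418 × 3151 g/m³ = 1317 kg/d.
Biomass synthesised: P_X = Y_obs × 1317 = 294.6 kg VSS/d.
R_O = Q·(S₀ − S) − 1.42·P_X = 1317 − 1.42 × 294.6 = 898.7 kg O₂/d.

R_O ≈ 899 kg O₂/d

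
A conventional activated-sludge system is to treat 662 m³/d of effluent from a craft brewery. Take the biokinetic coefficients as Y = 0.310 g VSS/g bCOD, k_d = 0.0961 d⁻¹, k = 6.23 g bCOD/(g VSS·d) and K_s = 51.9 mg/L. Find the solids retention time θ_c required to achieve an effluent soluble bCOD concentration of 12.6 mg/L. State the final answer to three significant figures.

θ_c ≈ 3.56 d

At the target effluent, Y k S/(K_s+S) = 0.310×6.23×12.6/64.50 = 0.3773 d⁻¹.
1/θ_c = 0.3773 − 0.0961 = 0.2812 d⁻¹, so θ_c = 3.556 d.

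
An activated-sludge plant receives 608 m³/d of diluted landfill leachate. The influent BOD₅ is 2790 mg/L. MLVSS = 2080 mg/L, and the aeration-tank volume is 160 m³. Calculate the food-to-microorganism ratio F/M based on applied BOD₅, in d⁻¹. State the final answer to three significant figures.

F/M = Q·S₀ / (V·X) = 608 × 2790 / (160.0 × 2080) = 5.097 g BOD₅·(g VSS·d)⁻¹.

F/M ≈ 5.10 d⁻¹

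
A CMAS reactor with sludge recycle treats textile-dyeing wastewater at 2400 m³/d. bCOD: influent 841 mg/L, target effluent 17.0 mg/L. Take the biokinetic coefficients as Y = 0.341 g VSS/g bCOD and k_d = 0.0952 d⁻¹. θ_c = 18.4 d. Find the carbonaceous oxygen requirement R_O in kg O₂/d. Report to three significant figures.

Observed yield with endogenous decay: Y_obs = Y / (1 + k_d·θ_c) = 0.341 / (1 + 0.0952 × 18.4) = 0.341 / 2.752 = 0.1239 g VSS/g bCOD.
ΔS = 841 − 17.0 = 824.0 mg/L, so the substrate removal rate is 2400 × 824.0/1000 = 1978 kg bCOD/d.
P_X = Y_obs·Q·(S₀ − S) = 0.1239 × 1978 = 245.1 kg VSS/d.
Carbonaceous O₂ demand = substrate oxidised − cell-mass equivalent = 1978 − 1.42 × 245.1 = 1630 kg O₂/d.

R_O ≈ 1630 kg O₂/d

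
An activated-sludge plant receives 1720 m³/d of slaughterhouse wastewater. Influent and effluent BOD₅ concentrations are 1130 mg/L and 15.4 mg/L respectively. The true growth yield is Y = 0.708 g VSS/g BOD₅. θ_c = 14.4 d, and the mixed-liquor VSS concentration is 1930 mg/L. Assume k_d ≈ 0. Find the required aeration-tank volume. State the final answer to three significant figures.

Biomass mass balance (decay neglected): V·X = Y·Q·(S₀ − S)·θ_c, so V = 0.708 × 1720 × (1130 − 15.4) × 14.4 / 1930 = 10127 m³.

V ≈ 10100 m³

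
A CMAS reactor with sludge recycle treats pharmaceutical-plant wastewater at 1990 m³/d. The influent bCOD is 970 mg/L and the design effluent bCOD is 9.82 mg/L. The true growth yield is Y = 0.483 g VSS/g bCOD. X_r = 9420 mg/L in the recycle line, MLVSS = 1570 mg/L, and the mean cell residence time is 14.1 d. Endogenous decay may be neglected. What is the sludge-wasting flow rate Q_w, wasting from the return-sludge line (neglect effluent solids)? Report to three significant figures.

Q_w ≈ 98.0 m³/d

Biomass mass balance (decay neglected): V·X = Y·Q·(S₀ − S)·θ_c, so V = 0.483 × 1990 × (970 − 9.82) × 14.1 / 1570 = 8288 m³.
Wasting from the return line (neglecting effluent solids): Q_w = V·X / (θ_c·X_r) = 8288 × 1570 / (14.1 × 9420) = 97.97 m³/d.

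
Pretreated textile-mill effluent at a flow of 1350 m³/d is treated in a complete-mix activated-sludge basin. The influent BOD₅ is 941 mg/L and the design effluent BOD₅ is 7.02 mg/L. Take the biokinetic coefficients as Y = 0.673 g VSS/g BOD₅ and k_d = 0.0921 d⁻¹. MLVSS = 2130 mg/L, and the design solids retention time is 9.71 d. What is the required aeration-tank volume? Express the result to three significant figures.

V ≈ 2040 m³

Steady-state biomass mass balance: V·X·(1 + k_d·θ_c) = Y·Q·(S₀ − S)·θ_c, so V = 0.673 × 1350 × (941 − 7.02) × 9.71 / [2130 × (1 + 0.0921 × 9.71)] = 8.24×10^6 / 4035 = 2042 m³.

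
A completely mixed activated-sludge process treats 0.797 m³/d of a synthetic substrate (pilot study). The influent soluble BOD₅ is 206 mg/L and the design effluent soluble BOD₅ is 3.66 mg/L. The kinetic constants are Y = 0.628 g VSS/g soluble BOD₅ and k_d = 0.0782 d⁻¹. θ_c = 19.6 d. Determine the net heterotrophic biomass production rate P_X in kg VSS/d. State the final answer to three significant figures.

P_X ≈ 0.0400 kg VSS/d

The observed yield is Y_obs = Y/(1 + k_d·θ_c) = 0.628 / (1 + 0.0782 × 19.6) = 0.628 / 2.533 = 0.2480 g VSS per g soluble BOD₅ removed.
Substrate removed = Q·(S₀ − S) = 0.797 m³/d × (206 − 3.66) g/m³ = 1.61×10^2 g/d = 0.1613 kg/d.
P_X = Y_obs · Q(S₀ − S) = 0.2480 × 0.1613 = 0.03999 kg VSS/d.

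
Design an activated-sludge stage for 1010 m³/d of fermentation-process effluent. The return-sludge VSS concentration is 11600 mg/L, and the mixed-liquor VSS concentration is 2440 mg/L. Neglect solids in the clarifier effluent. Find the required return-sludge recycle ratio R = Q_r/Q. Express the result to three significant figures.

R ≈ 0.266

R = Q_r/Q = X/(X_r − X) = 2440 / (11600 − 2440) = 0.2664.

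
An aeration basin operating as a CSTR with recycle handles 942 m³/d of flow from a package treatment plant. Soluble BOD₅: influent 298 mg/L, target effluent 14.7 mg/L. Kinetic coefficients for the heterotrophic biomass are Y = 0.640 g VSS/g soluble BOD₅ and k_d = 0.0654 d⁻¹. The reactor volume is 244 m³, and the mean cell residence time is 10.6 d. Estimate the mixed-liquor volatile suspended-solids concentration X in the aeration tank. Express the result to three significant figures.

X ≈ 4380 mg/L

X = Y·Q·ΔS·θ_c / [V·(1 + k_d θ_c)] = 0.640 × 942 × (298 − 14.7) × 10.6 / [244 × (1 + 0.0654 × 10.6)] = 4382 mg/L.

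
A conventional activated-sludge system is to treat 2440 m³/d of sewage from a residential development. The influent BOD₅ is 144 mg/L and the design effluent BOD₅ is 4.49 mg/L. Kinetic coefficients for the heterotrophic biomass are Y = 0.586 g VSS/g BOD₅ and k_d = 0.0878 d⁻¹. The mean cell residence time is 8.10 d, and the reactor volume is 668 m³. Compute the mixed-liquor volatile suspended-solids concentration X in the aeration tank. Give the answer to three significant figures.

X ≈ 1410 mg/L

From V·X·(1 + k_d·θ_c) = Y·Q·(S₀ − S)·θ_c: X = 0.586 × 2440 × (144 − 4.49) × 8.10 / [668 × (1 + 0.0878 × 8.10)] = 1414 mg/L.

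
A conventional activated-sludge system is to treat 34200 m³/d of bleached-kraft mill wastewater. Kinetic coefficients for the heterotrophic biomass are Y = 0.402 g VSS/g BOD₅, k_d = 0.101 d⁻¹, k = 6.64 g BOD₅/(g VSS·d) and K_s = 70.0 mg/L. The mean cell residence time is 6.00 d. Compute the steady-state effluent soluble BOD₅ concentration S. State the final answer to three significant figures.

S ≈ 7.80 mg/L

For a completely mixed reactor with recycle the Lawrence–McCarty relation gives S = K_s·(1 + k_d·θ_c) / [θ_c·(Y·k − k_d) − 1] = 70.0 × (1 + 0.101 × 6.00) / [6.00 × (0.402 × 6.64 − 0.101) − 1] = 112.4 / 14.41 = 7.802 mg/L.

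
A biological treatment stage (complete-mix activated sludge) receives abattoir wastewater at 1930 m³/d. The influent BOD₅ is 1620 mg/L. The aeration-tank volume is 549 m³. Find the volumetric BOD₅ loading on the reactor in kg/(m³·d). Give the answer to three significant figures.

L_v = Q S₀ / V = 1930 × 1620 × 10⁻³ / 549.0 = 5.695 kg/(m³·d).

L_v ≈ 5.70 kg BOD₅/(m³·d)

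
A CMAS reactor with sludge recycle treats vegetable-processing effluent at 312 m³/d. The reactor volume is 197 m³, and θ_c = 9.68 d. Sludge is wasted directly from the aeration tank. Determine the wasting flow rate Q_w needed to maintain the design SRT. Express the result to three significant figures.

For wasting at MLVSS concentration, Q_w = V/θ_c = 197.0/9.68 = 20.35 m³/d.

Q_w ≈ 20.4 m³/d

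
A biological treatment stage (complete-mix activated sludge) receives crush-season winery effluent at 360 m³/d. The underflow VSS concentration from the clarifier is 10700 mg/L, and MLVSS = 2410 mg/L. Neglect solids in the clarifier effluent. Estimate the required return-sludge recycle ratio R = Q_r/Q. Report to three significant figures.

R ≈ 0.291

R = Q_r/Q = X/(X_r − X) = 2410 / (10700 − 2410) = 0.2907.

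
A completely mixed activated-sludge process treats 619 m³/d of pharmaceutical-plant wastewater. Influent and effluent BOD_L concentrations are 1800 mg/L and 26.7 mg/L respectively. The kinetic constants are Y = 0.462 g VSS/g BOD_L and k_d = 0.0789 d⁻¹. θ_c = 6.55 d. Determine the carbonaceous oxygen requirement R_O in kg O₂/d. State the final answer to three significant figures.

R_O ≈ 623 kg O₂/d

Observed yield with endogenous decay: Y_obs = Y / (1 + k_d·θ_c) = 0.462 / (1 + 0.0789 × 6.55) = 0.462 / 1.517 = 0.3046 g VSS/g BOD_L.
Mass of BOD_L removed per day: Q(S₀ − S) = 619 × 1773 g/m³ = 1098 kg/d.
Net sludge production P_X = 0.3046 × 1098 = 334.3 kg VSS/d.
Carbonaceous O₂ demand = substrate oxidised − cell-mass equivalent = 1098 − 1.42 × 334.3 = 622.9 kg O₂/d.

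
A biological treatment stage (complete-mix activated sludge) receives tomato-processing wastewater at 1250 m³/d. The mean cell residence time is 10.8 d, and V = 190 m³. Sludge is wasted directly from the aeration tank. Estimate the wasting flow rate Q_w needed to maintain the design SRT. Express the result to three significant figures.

Q_w ≈ 17.6 m³/d

For wasting at MLVSS concentration, Q_w = V/θ_c = 190.0/10.8 = 17.59 m³/d.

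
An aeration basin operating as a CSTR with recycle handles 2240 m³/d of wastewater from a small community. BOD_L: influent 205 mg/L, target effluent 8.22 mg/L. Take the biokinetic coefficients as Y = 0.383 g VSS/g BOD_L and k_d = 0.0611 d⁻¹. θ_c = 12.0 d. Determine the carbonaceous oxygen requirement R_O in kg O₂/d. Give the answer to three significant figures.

R_O ≈ 302 kg O₂/d

Observed yield with endogenous decay: Y_obs = Y / (1 + k_d·θ_c) = 0.383 / (1 + 0.0611 × 12.0) = 0.383 / 1.733 = 0.2210 g VSS/g BOD_L.
ΔS = 205 − 8.22 = 196.8 mg/L, so the substrate removal rate is 2240 × 196.8/1000 = 440.8 kg BOD_L/d.
Net sludge production P_X = 0.2210 × 440.8 = 97.40 kg VSS/d.
Carbonaceous O₂ demand = substrate oxidised − cell-mass equivalent = 440.8 − 1.42 × 97.40 = 302.5 kg O₂/d.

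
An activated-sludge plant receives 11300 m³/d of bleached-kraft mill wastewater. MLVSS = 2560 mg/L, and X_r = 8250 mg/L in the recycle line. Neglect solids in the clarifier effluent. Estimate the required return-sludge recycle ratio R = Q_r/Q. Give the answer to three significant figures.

R ≈ 0.450

Mass balance around the secondary clarifier (neglecting effluent solids): R = X / (X_r − X) = 2560 / (8250 − 2560) = 0.4499.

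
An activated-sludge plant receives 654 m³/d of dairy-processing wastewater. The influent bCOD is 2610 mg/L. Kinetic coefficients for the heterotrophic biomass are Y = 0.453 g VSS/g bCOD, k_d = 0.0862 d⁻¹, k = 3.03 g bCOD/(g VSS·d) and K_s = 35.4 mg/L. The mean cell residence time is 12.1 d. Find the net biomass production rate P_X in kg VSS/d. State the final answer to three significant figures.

P_X ≈ 378 kg VSS/d

For a completely mixed reactor with recycle the Lawrence–McCarty relation gives S = K_s·(1 + k_d·θ_c) / [θ_c·(Y·k − k_d) − 1] = 35.4 × (1 + 0.0862 × 12.1) / [12.1 × (0.453 × 3.03 − 0.0862) − 1] = 72.32 / 14.57 = 4.965 mg/L.
Correct the yield for decay: Y_obs = Y/(1 + k_d θ_c) = 0.453 / (1 + 0.0862 × 12.1) = 0.453 / 2.043 = 0.2217.
Mass of bCOD removed per day: Q(S₀ − S) = 654 × 2605 g/m³ = 1704 kg/d.
So the net sludge growth is P_X = 0.2217 × 1704 = 377.8 kg VSS/d.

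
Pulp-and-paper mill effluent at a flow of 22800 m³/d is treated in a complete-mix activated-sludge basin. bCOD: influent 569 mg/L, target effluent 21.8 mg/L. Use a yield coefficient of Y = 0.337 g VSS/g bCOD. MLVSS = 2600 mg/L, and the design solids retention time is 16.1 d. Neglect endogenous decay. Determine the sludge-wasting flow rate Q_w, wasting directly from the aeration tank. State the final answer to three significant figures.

V·X = Y·Q·ΔS·θ_c gives V = 0.337 × 22800 × (569 − 21.8) × 16.1 / 2600 = 26035 m³.
With mixed-liquor wasting, θ_c = V/Q_w, so Q_w = V/θ_c = 26035/16.1 = 1617 m³/d.

Q_w ≈ 1620 m³/d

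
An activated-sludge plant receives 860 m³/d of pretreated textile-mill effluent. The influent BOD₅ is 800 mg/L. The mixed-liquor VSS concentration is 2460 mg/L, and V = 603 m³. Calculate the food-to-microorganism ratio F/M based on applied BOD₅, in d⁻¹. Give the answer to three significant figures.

F/M ≈ 0.464 d⁻¹

F/M = Q·S₀ / (V·X) = 860 × 800 / (603.0 × 2460) = 0.4638 g BOD₅·(g VSS·d)⁻¹.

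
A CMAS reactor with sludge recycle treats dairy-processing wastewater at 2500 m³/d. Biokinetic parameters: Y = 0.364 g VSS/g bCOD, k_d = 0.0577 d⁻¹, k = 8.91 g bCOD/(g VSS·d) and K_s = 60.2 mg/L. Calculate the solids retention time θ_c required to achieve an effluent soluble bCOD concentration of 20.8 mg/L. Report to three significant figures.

From 1/θ_c = Y·k·S/(K_s + S) − k_d: Y·k·S/(K_s+S) = 0.364 × 8.91 × 20.8 / (60.2 + 20.8) = 0.8328 d⁻¹.
Then 1/θ_c = μ − k_d = 0.8328 − 0.0577 = 0.7751 d⁻¹, giving θ_c = 1.290 d.

θ_c ≈ 1.29 d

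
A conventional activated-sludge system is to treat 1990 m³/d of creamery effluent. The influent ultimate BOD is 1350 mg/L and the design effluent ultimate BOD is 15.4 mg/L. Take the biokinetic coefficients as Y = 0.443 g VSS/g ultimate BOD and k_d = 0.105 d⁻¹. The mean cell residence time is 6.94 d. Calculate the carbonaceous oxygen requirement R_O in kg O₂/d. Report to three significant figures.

The observed yield is Y_obs = Y/(1 + k_d·θ_c) = 0.443 / (1 + 0.105 × 6.94) = 0.443 / 1.729 = 0.2563 g VSS per g ultimate BOD removed.
ΔS = 1350 − 15.4 = 1335 mg/L, so the substrate removal rate is 1990 × 1335/1000 = 2656 kg ultimate BOD/d.
Net sludge production P_X = 0.2563 × 2656 = 680.6 kg VSS/d.
R_O = Q·(S₀ − S) − 1.42·P_X = 2656 − 1.42 × 680.6 = 1689 kg O₂/d.

R_O ≈ 1690 kg O₂/d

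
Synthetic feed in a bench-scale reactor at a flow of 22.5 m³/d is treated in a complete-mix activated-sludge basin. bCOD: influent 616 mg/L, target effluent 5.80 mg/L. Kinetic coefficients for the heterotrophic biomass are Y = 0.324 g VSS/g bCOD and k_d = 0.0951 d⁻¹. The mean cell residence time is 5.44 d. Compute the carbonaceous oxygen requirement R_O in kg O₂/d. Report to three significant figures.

Correct the yield for decay: Y_obs = Y/(1 + k_d θ_c) = 0.324 / (1 + 0.0951 × 5.44) = 0.324 / 1.517 = 0.2135.
Substrate removed = Q·(S₀ − S) = 22.5 m³/d × (616 − 5.80) g/m³ = 1.37×10^4 g/d = 13.73 kg/d.
Biomass synthesised: P_X = Y_obs × 13.73 = 2.932 kg VSS/d.
R_O = Q·(S₀ − S) − 1.42·P_X = 13.73 − 1.42 × 2.932 = 9.567 kg O₂/d.

R_O ≈ 9.57 kg O₂/d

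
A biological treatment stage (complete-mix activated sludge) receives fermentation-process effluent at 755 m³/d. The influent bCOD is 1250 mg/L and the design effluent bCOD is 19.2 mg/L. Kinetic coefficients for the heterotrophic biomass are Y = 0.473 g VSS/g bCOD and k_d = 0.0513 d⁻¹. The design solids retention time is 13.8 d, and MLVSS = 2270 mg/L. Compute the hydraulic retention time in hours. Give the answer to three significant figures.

Steady-state biomass mass balance: V·X·(1 + k_d·θ_c) = Y·Q·(S₀ − S)·θ_c, so V = 0.473 × 755 × (1250 − 19.2) × 13.8 / [2270 × (1 + 0.0513 × 13.8)] = 6.07×10^6 / 3877 = 1565 m³.
HRT = V/Q = 1565 m³ / 755 m³·d⁻¹ = 2.072 d × 24 = 49.73 h.

τ ≈ 49.7 h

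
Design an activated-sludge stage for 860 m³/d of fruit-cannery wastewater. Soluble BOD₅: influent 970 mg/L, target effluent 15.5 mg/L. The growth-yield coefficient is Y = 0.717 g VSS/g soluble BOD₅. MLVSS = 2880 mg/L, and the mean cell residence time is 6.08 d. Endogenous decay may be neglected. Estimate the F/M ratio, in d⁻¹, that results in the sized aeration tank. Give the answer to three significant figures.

V·X = Y·Q·ΔS·θ_c gives V = 0.717 × 860 × (970 − 15.5) × 6.08 / 2880 = 1243 m³.
F/M = applied load / biomass = Q·S₀/(V·X) = 860 × 970 / (1243 × 2880) = 0.2331 d⁻¹.

F/M ≈ 0.233 d⁻¹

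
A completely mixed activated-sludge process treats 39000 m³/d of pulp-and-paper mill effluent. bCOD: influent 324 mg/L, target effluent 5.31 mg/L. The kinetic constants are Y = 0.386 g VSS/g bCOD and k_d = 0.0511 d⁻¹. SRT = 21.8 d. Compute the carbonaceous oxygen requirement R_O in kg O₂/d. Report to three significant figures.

The observed yield is Y_obs = Y/(1 + k_d·θ_c) = 0.386 / (1 + 0.0511 × 21.8) = 0.386 / 2.114 = 0.1826 g VSS per g bCOD removed.
Mass of bCOD removed per day: Q(S₀ − S) = 39000 × 318.7 g/m³ = 12429 kg/d.
Net sludge production P_X = 0.1826 × 12429 = 2269 kg VSS/d.
R_O = Q·(S₀ − S) − 1.42·P_X = 12429 − 1.42 × 2269 = 9206 kg O₂/d.

R_O ≈ 9210 kg O₂/d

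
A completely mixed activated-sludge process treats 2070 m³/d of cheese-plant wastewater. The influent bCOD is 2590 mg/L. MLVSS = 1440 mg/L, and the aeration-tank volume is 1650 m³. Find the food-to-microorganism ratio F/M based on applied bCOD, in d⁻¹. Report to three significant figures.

Food-to-microorganism ratio F/M = Q S₀ / (V X) = 2070 × 2590 / (1650 × 1440) = 2.256 d⁻¹.

F/M ≈ 2.26 d⁻¹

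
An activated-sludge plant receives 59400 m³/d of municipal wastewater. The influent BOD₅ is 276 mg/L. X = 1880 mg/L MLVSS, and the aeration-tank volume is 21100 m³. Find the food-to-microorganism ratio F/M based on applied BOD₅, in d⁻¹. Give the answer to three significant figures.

F/M = Q·S₀ / (V·X) = 59400 × 276 / (21100 × 1880) = 0.4133 g BOD₅·(g VSS·d)⁻¹.

F/M ≈ 0.413 d⁻¹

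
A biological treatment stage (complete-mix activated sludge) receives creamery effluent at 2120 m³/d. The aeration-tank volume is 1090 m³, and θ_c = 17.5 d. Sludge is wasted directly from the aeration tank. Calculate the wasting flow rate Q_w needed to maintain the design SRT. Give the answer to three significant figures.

Q_w ≈ 62.3 m³/d

For wasting at MLVSS concentration, Q_w = V/θ_c = 1090/17.5 = 62.29 m³/d.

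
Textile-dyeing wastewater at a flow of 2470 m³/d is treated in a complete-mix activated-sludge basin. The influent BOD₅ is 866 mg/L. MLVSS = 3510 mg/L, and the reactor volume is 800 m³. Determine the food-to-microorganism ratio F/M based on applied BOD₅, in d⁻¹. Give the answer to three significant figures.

F/M ≈ 0.762 d⁻¹

F/M = Q·S₀ / (V·X) = 2470 × 866 / (800.0 × 3510) = 0.7618 g BOD₅·(g VSS·d)⁻¹.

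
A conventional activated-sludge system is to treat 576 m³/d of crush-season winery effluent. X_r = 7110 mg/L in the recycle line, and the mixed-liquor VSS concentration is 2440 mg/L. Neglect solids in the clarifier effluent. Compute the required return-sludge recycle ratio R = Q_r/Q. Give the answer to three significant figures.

R ≈ 0.522

Mass balance around the secondary clarifier (neglecting effluent solids): R = X / (X_r − X) = 2440 / (7110 − 2440) = 0.5225.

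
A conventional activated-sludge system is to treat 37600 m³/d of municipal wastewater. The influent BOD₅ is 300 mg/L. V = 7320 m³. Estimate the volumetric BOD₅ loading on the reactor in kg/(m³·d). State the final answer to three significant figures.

L_v ≈ 1.54 kg BOD₅/(m³·d)

Applied BOD₅ load per unit volume = Q·S₀/V = (37600 × 300/1000)/7320 = 1.541 kg BOD₅·m⁻³·d⁻¹.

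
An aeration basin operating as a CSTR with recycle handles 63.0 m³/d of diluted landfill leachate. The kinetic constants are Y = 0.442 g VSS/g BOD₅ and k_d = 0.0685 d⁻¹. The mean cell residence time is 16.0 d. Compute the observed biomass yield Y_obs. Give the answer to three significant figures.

Y_obs = Y / (1 + k_d θ_c) = 0.442 / (1 + 0.0685 × 16.0) = 0.442 / 2.096 = 0.2109.

Y_obs ≈ 0.211 g VSS/g BOD₅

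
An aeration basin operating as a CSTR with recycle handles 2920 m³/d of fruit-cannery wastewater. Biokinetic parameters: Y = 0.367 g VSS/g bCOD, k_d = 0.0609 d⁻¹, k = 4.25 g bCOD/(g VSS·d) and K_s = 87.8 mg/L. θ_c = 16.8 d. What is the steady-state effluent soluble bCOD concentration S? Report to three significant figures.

S ≈ 7.35 mg/L

For a completely mixed reactor with recycle the Lawrence–McCarty relation gives S = K_s·(1 + k_d·θ_c) / [θ_c·(Y·k − k_d) − 1] = 87.8 × (1 + 0.0609 × 16.8) / [16.8 × (0.367 × 4.25 − 0.0609) − 1] = 177.6 / 24.18 = 7.346 mg/L.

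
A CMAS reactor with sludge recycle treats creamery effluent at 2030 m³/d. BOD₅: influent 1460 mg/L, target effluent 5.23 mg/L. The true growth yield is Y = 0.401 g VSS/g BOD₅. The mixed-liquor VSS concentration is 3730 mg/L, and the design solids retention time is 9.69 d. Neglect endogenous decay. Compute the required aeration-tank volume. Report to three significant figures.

V ≈ 3080 m³

V·X = Y·Q·ΔS·θ_c gives V = 0.401 × 2030 × (1460 − 5.23) × 9.69 / 3730 = 3076 m³.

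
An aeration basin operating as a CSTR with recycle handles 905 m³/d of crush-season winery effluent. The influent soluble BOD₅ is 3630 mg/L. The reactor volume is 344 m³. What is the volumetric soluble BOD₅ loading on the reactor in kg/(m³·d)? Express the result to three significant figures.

Volumetric loading L_v = Q·S₀ / V = 905 × 3630 g/m³ / 344.0 m³ = 9550 g/(m³·d) = 9.550 kg soluble BOD₅/(m³·d).

L_v ≈ 9.55 kg soluble BOD₅/(m³·d)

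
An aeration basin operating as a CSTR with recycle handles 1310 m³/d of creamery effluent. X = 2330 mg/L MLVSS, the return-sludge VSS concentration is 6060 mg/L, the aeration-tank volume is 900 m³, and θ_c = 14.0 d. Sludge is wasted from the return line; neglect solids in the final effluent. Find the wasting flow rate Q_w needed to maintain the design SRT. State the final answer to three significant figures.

Q_w ≈ 24.7 m³/d

Wasting from the return line (neglecting effluent solids): Q_w = V·X / (θ_c·X_r) = 900.0 × 2330 / (14.0 × 6060) = 24.72 m³/d.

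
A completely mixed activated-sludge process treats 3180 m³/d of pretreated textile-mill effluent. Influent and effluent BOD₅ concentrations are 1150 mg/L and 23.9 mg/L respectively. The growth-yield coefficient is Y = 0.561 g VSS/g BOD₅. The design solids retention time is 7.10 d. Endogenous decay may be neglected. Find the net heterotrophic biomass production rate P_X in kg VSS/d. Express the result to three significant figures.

P_X ≈ 2010 kg VSS/d

No decay correction is needed, so Y_obs = Y = 0.561.
ΔS = 1150 − 23.9 = 1126 mg/L, so the substrate removal rate is 3180 × 1126/1000 = 3581 kg BOD₅/d.
So the net sludge growth is P_X = 0.5610 × 3581 = 2009 kg VSS/d.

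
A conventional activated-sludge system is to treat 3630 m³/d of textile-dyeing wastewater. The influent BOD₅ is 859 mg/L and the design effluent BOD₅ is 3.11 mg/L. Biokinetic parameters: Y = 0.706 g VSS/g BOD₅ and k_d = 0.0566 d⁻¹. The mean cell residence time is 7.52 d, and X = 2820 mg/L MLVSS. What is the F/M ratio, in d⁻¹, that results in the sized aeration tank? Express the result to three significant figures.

From the SRT design equation V = Y Q (S₀−S) θ_c / [X (1 + k_d θ_c)] = 0.706 × 3630 × (859 − 3.11) × 7.52 / [2820 × (1 + 0.0566 × 7.52)] = 1.65×10^7 / 4020 = 4103 m³.
F/M = applied load / biomass = Q·S₀/(V·X) = 3630 × 859 / (4103 × 2820) = 0.2695 d⁻¹.

F/M ≈ 0.270 d⁻¹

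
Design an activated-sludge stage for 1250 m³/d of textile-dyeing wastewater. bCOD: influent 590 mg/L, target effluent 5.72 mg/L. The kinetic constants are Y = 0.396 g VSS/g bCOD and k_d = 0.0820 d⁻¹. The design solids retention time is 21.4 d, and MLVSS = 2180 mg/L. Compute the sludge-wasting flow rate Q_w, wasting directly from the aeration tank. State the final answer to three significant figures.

From the SRT design equation V = Y Q (S₀−S) θ_c / [X (1 + k_d θ_c)] = 0.396 × 1250 × (590 − 5.72) × 21.4 / [2180 × (1 + 0.0820 × 21.4)] = 6.19×10^6 / 6005 = 1031 m³.
Wasting from the aeration tank: Q_w = V / θ_c = 1031 / 21.4 = 48.16 m³/d.

Q_w ≈ 48.2 m³/d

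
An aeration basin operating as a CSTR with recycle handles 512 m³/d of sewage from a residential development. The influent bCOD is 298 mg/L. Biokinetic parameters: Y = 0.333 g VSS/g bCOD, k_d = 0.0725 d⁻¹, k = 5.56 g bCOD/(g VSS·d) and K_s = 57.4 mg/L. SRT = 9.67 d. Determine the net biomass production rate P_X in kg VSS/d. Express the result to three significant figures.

Effluent substrate depends only on kinetics and SRT: S = K_s(1 + k_d θ_c) / [θ_c(Yk − k_d) − 1] = 57.4 × (1 + 0.0725 × 9.67) / [9.67 × (0.333 × 5.56 − 0.0725) − 1] = 97.64 / 16.20 = 6.026 mg/L.
Y_obs = Y / (1 + k_d θ_c) = 0.333 / (1 + 0.0725 × 9.67) = 0.333 / 1.701 = 0.1958.
ΔS = 298 − 6.03 = 292.0 mg/L, so the substrate removal rate is 512 × 292.0/1000 = 149.5 kg bCOD/d.
Net biomass production P_X = Y_obs × Q·(S₀ − S) = 0.1958 × 149.5 = 29.26 kg VSS/d.

P_X ≈ 29.3 kg VSS/d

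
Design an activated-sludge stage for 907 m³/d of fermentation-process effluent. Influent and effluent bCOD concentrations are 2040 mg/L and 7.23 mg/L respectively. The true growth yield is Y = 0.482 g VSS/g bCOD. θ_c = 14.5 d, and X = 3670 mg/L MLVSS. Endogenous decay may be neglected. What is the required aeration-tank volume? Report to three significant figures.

V ≈ 3510 m³

Biomass mass balance (decay neglected): V·X = Y·Q·(S₀ − S)·θ_c, so V = 0.482 × 907 × (2040 − 7.23) × 14.5 / 3670 = 3511 m³.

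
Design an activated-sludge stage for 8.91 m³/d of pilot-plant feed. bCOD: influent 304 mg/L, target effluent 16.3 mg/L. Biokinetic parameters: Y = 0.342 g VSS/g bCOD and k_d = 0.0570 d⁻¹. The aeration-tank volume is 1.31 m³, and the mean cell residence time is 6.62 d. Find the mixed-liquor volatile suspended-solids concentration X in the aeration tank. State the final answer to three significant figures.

From V·X·(1 + k_d·θ_c) = Y·Q·(S₀ − S)·θ_c: X = 0.342 × 8.91 × (304 − 16.3) × 6.62 / [1.31 × (1 + 0.0570 × 6.62)] = 3217 mg/L.

X ≈ 3220 mg/L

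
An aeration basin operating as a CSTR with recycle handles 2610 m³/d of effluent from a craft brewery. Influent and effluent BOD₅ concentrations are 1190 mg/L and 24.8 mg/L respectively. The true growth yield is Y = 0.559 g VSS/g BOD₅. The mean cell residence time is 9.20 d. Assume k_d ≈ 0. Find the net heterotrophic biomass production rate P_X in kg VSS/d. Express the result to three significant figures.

Since k_d ≈ 0, Y_obs = Y = 0.559 g VSS/g BOD₅.
Q·(S₀ − S) = 2610 × (1190 − 24.8) × 10⁻³ = 3041 kg/d removed.
Net biomass production P_X = Y_obs × Q·(S₀ − S) = 0.5590 × 3041 = 1700 kg VSS/d.

P_X ≈ 1700 kg VSS/d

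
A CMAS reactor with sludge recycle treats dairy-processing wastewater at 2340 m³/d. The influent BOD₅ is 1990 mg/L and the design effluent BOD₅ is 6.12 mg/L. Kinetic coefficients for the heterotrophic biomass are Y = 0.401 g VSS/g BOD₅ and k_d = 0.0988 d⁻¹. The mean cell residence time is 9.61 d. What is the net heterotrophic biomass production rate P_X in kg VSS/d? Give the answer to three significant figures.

The observed yield is Y_obs = Y/(1 + k_d·θ_c) = 0.401 / (1 + 0.0988 × 9.61) = 0.401 / 1.949 = 0.2057 g VSS per g BOD₅ removed.
Substrate removed = Q·(S₀ − S) = 2340 m³/d × (1990 − 6.12) g/m³ = 4.64×10^6 g/d = 4642 kg/d.
Biomass produced: P_X = Y_obs·Q·ΔS = 0.2057 × 4642 ≈ 954.9 kg VSS/d.

P_X ≈ 955 kg VSS/d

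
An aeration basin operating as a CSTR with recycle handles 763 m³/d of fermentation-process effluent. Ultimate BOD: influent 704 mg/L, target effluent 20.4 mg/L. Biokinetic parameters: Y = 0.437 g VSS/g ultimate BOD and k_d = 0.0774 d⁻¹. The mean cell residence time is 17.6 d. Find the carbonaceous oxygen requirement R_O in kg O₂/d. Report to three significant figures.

R_O ≈ 385 kg O₂/d

Observed yield with endogenous decay: Y_obs = Y / (1 + k_d·θ_c) = 0.437 / (1 + 0.0774 × 17.6) = 0.437 / 2.362 = 0.1850 g VSS/g ultimate BOD.
Mass of ultimate BOD removed per day: Q(S₀ − S) = 763 × 683.6 g/m³ = 521.6 kg/d.
Net sludge production P_X = 0.1850 × 521.6 = 96.49 kg VSS/d.
R_O = Q·(S₀ − S) − 1.42·P_X = 521.6 − 1.42 × 96.49 = 384.6 kg O₂/d.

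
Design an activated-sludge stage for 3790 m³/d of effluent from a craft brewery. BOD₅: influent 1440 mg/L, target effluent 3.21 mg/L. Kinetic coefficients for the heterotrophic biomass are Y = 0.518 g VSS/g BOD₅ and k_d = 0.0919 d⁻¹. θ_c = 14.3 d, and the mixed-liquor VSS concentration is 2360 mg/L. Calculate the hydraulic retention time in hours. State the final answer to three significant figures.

τ ≈ 46.8 h

Steady-state biomass mass balance: V·X·(1 + k_d·θ_c) = Y·Q·(S₀ − S)·θ_c, so V = 0.518 × 3790 × (1440 − 3.21) × 14.3 / [2360 × (1 + 0.0919 × 14.3)] = 4.03×10^7 / 5461 = 7386 m³.
Hydraulic retention time τ = V/Q = 7386 / 3790 = 1.949 d = 46.77 h.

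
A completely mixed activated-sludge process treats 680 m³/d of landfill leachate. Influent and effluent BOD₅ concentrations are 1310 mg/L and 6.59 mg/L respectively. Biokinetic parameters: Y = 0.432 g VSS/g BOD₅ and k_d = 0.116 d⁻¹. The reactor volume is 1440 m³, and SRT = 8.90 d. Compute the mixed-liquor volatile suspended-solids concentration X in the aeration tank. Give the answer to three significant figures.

X ≈ 1160 mg/L

X = Y·Q·ΔS·θ_c / [V·(1 + k_d θ_c)] = 0.432 × 680 × (1310 − 6.59) × 8.90 / [1440 × (1 + 0.116 × 8.90)] = 1164 mg/L.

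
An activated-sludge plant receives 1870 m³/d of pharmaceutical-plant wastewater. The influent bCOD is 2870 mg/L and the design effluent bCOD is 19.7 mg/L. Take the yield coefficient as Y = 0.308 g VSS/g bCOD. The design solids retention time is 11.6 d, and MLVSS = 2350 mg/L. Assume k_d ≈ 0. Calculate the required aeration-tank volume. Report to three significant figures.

V ≈ 8100 m³

Biomass mass balance (decay neglected): V·X = Y·Q·(S₀ − S)·θ_c, so V = 0.308 × 1870 × (2870 − 19.7) × 11.6 / 2350 = 8104 m³.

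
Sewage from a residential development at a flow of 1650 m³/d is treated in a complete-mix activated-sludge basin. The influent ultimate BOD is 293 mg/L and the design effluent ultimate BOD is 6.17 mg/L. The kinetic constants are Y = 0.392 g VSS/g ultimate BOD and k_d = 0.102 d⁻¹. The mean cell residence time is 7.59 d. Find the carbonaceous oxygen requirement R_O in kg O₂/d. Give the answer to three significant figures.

The observed yield is Y_obs = Y/(1 + k_d·θ_c) = 0.392 / (1 + 0.102 × 7.59) = 0.392 / 1.774 = 0.2209 g VSS per g ultimate BOD removed.
Substrate removed = Q·(S₀ − S) = 1650 m³/d × (293 − 6.17) g/m³ = 4.73×10^5 g/d = 473.3 kg/d.
Net sludge production P_X = 0.2209 × 473.3 = 104.6 kg VSS/d.
R_O = Q·ΔS − 1.42 P_X = 473.3 − 148.5 = 324.8 kg O₂/d.

R_O ≈ 325 kg O₂/d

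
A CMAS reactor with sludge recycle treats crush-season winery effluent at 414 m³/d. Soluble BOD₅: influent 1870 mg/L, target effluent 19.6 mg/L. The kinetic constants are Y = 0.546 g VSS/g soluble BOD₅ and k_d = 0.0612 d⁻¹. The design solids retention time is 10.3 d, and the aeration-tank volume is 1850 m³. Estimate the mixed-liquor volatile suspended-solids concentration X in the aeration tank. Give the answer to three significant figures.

X ≈ 1430 mg/L

X = Y·Q·ΔS·θ_c / [V·(1 + k_d θ_c)] = 0.546 × 414 × (1870 − 19.6) × 10.3 / [1850 × (1 + 0.0612 × 10.3)] = 1428 mg/L.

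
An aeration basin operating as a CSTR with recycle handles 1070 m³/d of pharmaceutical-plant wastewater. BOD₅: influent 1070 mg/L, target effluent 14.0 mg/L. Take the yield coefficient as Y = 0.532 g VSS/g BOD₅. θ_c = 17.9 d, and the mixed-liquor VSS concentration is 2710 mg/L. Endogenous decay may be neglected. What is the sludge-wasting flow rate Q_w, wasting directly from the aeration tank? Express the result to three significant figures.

V·X = Y·Q·ΔS·θ_c gives V = 0.532 × 1070 × (1070 − 14.0) × 17.9 / 2710 = 3970 m³.
Wasting from the aeration tank: Q_w = V / θ_c = 3970 / 17.9 = 221.8 m³/d.

Q_w ≈ 222 m³/d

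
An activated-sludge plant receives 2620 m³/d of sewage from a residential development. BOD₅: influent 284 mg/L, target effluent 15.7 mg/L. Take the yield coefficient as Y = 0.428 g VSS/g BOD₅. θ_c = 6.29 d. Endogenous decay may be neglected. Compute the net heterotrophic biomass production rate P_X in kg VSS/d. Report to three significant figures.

No decay correction is needed, so Y_obs = Y = 0.428.
ΔS = 284 − 15.7 = 268.3 mg/L, so the substrate removal rate is 2620 × 268.3/1000 = 702.9 kg BOD₅/d.
P_X = Y_obs · Q(S₀ − S) = 0.4280 × 702.9 = 300.9 kg VSS/d.

P_X ≈ 301 kg VSS/d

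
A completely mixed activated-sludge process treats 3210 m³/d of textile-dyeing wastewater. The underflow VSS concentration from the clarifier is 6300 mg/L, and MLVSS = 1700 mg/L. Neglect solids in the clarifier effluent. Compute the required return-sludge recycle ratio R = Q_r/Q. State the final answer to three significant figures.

R ≈ 0.370

R = Q_r/Q = X/(X_r − X) = 1700 / (6300 − 1700) = 0.3696.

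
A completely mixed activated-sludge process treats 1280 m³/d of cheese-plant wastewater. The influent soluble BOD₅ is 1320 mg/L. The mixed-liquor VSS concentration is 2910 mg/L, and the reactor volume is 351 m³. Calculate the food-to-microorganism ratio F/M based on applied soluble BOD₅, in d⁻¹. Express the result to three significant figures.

F/M = Q·S₀ / (V·X) = 1280 × 1320 / (351.0 × 2910) = 1.654 g soluble BOD₅·(g VSS·d)⁻¹.

F/M ≈ 1.65 d⁻¹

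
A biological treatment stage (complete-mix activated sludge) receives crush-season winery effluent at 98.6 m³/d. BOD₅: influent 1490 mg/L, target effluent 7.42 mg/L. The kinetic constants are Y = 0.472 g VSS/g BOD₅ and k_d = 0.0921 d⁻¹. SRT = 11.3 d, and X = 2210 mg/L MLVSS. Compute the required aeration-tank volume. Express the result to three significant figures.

V ≈ 173 m³

Steady-state biomass mass balance: V·X·(1 + k_d·θ_c) = Y·Q·(S₀ − S)·θ_c, so V = 0.472 × 98.6 × (1490 − 7.42) × 11.3 / [2210 × (1 + 0.0921 × 11.3)] = 7.8×10^5 / 4510 = 172.9 m³.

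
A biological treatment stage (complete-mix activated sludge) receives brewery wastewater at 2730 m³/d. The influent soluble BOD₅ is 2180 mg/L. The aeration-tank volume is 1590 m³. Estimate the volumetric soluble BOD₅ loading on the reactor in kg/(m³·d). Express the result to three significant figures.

Applied soluble BOD₅ load per unit volume = Q·S₀/V = (2730 × 2180/1000)/1590 = 3.743 kg soluble BOD₅·m⁻³·d⁻¹.

L_v ≈ 3.74 kg soluble BOD₅/(m³·d)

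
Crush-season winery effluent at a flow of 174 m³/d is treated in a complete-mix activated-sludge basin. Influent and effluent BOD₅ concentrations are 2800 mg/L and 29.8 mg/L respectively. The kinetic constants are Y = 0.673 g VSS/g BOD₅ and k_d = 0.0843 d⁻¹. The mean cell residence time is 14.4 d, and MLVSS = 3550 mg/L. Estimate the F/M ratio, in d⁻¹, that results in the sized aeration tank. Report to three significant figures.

Steady-state biomass mass balance: V·X·(1 + k_d·θ_c) = Y·Q·(S₀ − S)·θ_c, so V = 0.673 × 174 × (2800 − 29.8) × 14.4 / [3550 × (1 + 0.0843 × 14.4)] = 4.67×10^6 / 7859 = 594.4 m³.
Food-to-microorganism ratio F/M = Q S₀ / (V X) = 174 × 2800 / (594.4 × 3550) = 0.2309 d⁻¹.

F/M ≈ 0.231 d⁻¹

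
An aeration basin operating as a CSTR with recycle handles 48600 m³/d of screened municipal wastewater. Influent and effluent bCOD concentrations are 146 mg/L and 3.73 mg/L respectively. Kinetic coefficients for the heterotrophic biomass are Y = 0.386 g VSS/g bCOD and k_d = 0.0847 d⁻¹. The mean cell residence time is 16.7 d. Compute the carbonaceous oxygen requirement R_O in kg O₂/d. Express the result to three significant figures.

R_O ≈ 5340 kg O₂/d

Correct the yield for decay: Y_obs = Y/(1 + k_d θ_c) = 0.386 / (1 + 0.0847 × 16.7) = 0.386 / 2.414 = 0.1599.
Q·(S₀ − S) = 48600 × (146 − 3.73) × 10⁻³ = 6914 kg/d removed.
Biomass synthesised: P_X = Y_obs × 6914 = 1105 kg VSS/d.
Carbonaceous O₂ demand = substrate oxidised − cell-mass equivalent = 6914 − 1.42 × 1105 = 5345 kg O₂/d.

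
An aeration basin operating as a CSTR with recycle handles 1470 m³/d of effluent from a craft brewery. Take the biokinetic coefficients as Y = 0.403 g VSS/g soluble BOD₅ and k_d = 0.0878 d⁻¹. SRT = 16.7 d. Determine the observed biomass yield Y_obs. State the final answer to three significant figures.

Y_obs ≈ 0.163 g VSS/g soluble BOD₅

The observed yield is Y_obs = Y/(1 + k_d·θ_c) = 0.403 / (1 + 0.0878 × 16.7) = 0.403 / 2.466 = 0.1634 g VSS per g soluble BOD₅ removed.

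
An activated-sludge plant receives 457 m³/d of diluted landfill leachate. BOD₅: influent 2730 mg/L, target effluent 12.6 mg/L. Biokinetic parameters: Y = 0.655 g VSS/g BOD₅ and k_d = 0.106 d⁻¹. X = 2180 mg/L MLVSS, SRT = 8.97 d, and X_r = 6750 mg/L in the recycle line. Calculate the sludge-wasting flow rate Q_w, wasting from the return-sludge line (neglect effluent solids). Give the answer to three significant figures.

Rearranging the biomass balance for a CMAS with decay, V = Y·Q·ΔS·θ_c / [X·(1+k_d θ_c)] = 0.655 × 457 × (2730 − 12.6) × 8.97 / [2180 × (1 + 0.106 × 8.97)] = 7.3×10^6 / 4253 = 1716 m³.
θ_c = V·X/(Q_w·X_r) when wasting from the recycle, so Q_w = V·X/(θ_c·X_r) = 1716 × 2180 / (8.97 × 6750) = 61.77 m³/d.

Q_w ≈ 61.8 m³/d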